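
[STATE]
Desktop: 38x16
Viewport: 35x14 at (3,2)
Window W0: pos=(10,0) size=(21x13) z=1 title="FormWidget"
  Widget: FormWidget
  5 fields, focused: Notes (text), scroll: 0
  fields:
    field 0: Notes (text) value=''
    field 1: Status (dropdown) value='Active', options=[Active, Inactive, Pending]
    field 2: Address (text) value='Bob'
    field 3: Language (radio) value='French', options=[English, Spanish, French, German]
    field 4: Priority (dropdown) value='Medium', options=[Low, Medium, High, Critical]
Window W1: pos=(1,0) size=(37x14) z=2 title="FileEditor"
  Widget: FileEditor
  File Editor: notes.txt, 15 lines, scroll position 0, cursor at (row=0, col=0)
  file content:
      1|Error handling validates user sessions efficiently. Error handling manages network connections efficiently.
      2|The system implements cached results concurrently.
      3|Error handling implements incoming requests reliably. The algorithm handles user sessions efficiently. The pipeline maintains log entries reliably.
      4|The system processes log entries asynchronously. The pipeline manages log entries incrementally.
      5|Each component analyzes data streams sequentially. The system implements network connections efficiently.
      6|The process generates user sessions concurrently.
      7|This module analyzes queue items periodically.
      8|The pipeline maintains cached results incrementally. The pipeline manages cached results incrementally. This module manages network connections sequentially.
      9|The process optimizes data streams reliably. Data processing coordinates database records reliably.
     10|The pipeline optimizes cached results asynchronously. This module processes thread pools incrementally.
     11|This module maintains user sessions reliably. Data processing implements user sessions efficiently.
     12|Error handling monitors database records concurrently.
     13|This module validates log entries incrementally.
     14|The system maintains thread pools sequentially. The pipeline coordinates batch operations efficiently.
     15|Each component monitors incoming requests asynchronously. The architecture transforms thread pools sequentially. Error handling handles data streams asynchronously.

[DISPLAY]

──────────────────────────────────┨
rror handling validates user sess▲┃
he system implements cached resul█┃
rror handling implements incoming░┃
he system processes log entries a░┃
ach component analyzes data strea░┃
he process generates user session░┃
his module analyzes queue items p░┃
he pipeline maintains cached resu░┃
he process optimizes data streams░┃
he pipeline optimizes cached resu▼┃
━━━━━━━━━━━━━━━━━━━━━━━━━━━━━━━━━━┛
                                   
                                   


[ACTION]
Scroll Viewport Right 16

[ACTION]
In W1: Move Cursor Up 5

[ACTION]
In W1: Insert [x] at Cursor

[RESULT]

──────────────────────────────────┨
█rror handling validates user ses▲┃
he system implements cached resul█┃
rror handling implements incoming░┃
he system processes log entries a░┃
ach component analyzes data strea░┃
he process generates user session░┃
his module analyzes queue items p░┃
he pipeline maintains cached resu░┃
he process optimizes data streams░┃
he pipeline optimizes cached resu▼┃
━━━━━━━━━━━━━━━━━━━━━━━━━━━━━━━━━━┛
                                   
                                   


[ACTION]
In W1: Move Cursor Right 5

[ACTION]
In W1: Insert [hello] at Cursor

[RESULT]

──────────────────────────────────┨
Errorhello█handling validates use▲┃
he system implements cached resul█┃
rror handling implements incoming░┃
he system processes log entries a░┃
ach component analyzes data strea░┃
he process generates user session░┃
his module analyzes queue items p░┃
he pipeline maintains cached resu░┃
he process optimizes data streams░┃
he pipeline optimizes cached resu▼┃
━━━━━━━━━━━━━━━━━━━━━━━━━━━━━━━━━━┛
                                   
                                   


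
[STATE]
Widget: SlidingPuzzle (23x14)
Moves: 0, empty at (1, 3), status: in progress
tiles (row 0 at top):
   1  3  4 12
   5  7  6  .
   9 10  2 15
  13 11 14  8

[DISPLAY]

┌────┬────┬────┬────┐  
│  1 │  3 │  4 │ 12 │  
├────┼────┼────┼────┤  
│  5 │  7 │  6 │    │  
├────┼────┼────┼────┤  
│  9 │ 10 │  2 │ 15 │  
├────┼────┼────┼────┤  
│ 13 │ 11 │ 14 │  8 │  
└────┴────┴────┴────┘  
Moves: 0               
                       
                       
                       
                       


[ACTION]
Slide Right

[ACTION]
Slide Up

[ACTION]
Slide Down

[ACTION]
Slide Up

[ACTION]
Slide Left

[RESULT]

┌────┬────┬────┬────┐  
│  1 │  3 │  4 │ 12 │  
├────┼────┼────┼────┤  
│  5 │  7 │  2 │  6 │  
├────┼────┼────┼────┤  
│  9 │ 10 │ 15 │    │  
├────┼────┼────┼────┤  
│ 13 │ 11 │ 14 │  8 │  
└────┴────┴────┴────┘  
Moves: 5               
                       
                       
                       
                       


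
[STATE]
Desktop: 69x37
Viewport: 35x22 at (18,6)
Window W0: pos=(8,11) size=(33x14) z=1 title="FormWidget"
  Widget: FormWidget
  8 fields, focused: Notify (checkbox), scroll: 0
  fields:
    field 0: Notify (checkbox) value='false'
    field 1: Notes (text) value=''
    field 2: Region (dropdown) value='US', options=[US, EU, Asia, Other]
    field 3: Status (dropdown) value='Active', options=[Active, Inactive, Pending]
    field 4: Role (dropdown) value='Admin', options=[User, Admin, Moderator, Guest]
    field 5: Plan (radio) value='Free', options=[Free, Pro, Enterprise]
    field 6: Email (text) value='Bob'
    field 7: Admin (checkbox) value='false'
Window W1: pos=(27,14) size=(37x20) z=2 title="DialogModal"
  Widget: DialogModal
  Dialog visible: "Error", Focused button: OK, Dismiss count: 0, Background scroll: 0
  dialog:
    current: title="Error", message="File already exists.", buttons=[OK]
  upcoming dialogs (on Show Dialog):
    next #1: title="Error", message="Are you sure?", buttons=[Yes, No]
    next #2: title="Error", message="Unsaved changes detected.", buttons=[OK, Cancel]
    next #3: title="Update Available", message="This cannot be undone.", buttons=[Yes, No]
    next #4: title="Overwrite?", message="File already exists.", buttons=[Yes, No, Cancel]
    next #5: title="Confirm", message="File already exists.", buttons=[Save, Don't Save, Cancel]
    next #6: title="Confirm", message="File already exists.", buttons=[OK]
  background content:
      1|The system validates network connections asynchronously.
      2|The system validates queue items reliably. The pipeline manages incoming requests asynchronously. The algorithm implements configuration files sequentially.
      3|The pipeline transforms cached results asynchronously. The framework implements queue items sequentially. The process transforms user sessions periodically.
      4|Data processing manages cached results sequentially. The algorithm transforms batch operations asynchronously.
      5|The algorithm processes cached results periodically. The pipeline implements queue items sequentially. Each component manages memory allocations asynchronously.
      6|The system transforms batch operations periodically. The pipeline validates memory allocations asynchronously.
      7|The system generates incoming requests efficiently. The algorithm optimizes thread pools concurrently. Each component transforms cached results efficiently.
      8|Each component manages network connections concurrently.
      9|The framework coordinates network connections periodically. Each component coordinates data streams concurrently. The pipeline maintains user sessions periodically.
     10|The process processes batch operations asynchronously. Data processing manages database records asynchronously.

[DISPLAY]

                                   
                                   
                                   
                                   
                                   
━━━━━━━━━━━━━━━━━━━━━━┓            
et                    ┃            
──────────────────────┨            
     [ ] ┏━━━━━━━━━━━━━━━━━━━━━━━━━
     [   ┃ DialogModal             
     [US ┠─────────────────────────
     [Act┃The system validates netw
     [Adm┃The system validates queu
     (●) ┃The pipeline transforms c
     [Bob┃Data processing manages c
     [ ] ┃The algorithm processes c
         ┃The s┌───────────────────
         ┃The s│        Error      
━━━━━━━━━┃Each │ File already exist
         ┃The f│         [OK]      
         ┃The p└───────────────────
         ┃                         


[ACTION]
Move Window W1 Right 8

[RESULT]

                                   
                                   
                                   
                                   
                                   
━━━━━━━━━━━━━━━━━━━━━━┓            
et                    ┃            
──────────────────────┨            
     [ ]      ┏━━━━━━━━━━━━━━━━━━━━
     [        ┃ DialogModal        
     [US      ┠────────────────────
     [Active  ┃The system validates
     [Admin   ┃The system validates
     (●) Free ┃The pipeline transfo
     [Bob     ┃Data processing mana
     [ ]      ┃The algorithm proces
              ┃The s┌──────────────
              ┃The s│        Error 
━━━━━━━━━━━━━━┃Each │ File already 
              ┃The f│         [OK] 
              ┃The p└──────────────
              ┃                    


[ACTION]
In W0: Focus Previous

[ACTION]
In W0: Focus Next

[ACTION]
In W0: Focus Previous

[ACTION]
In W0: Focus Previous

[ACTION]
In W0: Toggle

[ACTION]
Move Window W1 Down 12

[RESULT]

                                   
                                   
                                   
                                   
                                   
━━━━━━━━━━━━━━━━━━━━━━┓            
et                    ┃            
──────────────────────┨            
     [ ]              ┃            
     [               ]┃            
     [US            ▼]┃            
     [Active  ┏━━━━━━━━━━━━━━━━━━━━
     [Admin   ┃ DialogModal        
     (●) Free ┠────────────────────
     [Bob     ┃The system validates
     [ ]      ┃The system validates
              ┃The pipeline transfo
              ┃Data processing mana
━━━━━━━━━━━━━━┃The algorithm proces
              ┃The s┌──────────────
              ┃The s│        Error 
              ┃Each │ File already 


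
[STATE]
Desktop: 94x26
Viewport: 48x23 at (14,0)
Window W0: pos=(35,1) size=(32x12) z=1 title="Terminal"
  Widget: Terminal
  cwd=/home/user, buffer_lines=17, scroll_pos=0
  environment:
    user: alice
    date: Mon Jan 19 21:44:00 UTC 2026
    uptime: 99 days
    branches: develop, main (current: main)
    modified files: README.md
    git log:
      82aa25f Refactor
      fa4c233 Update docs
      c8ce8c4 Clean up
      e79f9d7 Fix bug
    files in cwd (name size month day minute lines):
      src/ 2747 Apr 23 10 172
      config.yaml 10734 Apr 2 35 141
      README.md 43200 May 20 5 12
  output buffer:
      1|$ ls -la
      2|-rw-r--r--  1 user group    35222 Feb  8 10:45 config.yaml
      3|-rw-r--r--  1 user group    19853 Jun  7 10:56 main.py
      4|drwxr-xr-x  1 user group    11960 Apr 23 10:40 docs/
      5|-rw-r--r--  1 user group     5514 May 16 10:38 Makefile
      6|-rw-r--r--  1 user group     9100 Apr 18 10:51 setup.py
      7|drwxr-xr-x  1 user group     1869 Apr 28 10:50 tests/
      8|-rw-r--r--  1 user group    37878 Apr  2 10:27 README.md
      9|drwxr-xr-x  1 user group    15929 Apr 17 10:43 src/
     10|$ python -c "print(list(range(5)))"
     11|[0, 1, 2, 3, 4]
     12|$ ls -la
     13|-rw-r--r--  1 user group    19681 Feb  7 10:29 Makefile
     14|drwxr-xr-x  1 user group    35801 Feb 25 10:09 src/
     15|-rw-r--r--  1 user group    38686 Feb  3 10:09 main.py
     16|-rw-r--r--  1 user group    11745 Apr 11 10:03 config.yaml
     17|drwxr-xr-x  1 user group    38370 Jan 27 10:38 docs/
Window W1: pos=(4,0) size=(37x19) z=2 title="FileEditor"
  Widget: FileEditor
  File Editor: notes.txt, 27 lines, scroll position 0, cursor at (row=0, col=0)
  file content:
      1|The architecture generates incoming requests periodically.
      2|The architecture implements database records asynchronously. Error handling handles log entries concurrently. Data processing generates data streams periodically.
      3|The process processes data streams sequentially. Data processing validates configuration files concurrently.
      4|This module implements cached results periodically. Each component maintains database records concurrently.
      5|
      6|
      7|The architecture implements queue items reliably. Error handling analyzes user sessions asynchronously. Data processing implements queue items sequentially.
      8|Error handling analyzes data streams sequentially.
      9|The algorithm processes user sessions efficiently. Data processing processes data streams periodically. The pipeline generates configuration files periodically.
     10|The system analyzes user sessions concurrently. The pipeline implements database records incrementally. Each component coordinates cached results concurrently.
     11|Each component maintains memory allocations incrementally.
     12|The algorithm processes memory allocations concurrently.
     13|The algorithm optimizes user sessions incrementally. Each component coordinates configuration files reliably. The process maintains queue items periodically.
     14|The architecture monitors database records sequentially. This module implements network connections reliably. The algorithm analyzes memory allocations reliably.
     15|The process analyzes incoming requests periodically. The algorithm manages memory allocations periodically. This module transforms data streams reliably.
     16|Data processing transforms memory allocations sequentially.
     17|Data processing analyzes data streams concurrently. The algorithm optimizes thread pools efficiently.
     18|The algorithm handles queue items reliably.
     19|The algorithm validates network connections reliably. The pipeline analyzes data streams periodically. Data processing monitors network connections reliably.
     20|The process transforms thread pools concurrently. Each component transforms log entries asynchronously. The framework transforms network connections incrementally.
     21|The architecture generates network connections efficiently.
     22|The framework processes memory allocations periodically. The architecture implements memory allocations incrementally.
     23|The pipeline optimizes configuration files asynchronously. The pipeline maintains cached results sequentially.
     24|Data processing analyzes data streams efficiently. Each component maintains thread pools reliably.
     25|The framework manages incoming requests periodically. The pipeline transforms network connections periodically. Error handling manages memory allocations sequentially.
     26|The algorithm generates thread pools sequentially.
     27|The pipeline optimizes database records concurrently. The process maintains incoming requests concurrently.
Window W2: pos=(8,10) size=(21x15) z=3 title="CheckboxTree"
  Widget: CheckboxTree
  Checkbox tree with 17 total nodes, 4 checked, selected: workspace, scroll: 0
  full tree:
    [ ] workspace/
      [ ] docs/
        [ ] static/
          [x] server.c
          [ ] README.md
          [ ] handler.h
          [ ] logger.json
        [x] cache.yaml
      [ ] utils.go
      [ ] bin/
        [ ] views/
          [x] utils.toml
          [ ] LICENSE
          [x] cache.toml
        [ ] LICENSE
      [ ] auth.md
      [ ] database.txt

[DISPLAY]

━━━━━━━━━━━━━━━━━━━━━━━━━━┓                     
or                        ┃━━━━━━━━━━━━━━━━━━━━━
──────────────────────────┨inal                 
tecture generates incomin▲┃─────────────────────
tecture implements databa█┃-la                  
ss processes data streams░┃--r--  1 user group  
le implements cached resu░┃--r--  1 user group  
                         ░┃-xr-x  1 user group  
                         ░┃--r--  1 user group  
tecture implements queue ░┃--r--  1 user group  
━━━━━━━━━━━━━━┓data strea░┃-xr-x  1 user group  
kboxTree      ┃user sessi░┃--r--  1 user group  
──────────────┨ sessions ░┃━━━━━━━━━━━━━━━━━━━━━
workspace/    ┃ memory al░┃                     
] docs/       ┃memory all░┃                     
[-] static/   ┃user sessi░┃                     
  [x] server.c┃s database░┃                     
  [ ] README.m┃oming requ▼┃                     
  [ ] handler.┃━━━━━━━━━━━┛                     
  [ ] logger.j┃                                 
[x] cache.yaml┃                                 
] utils.go    ┃                                 
] bin/        ┃                                 


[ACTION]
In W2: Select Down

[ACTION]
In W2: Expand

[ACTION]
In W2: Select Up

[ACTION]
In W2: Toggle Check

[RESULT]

━━━━━━━━━━━━━━━━━━━━━━━━━━┓                     
or                        ┃━━━━━━━━━━━━━━━━━━━━━
──────────────────────────┨inal                 
tecture generates incomin▲┃─────────────────────
tecture implements databa█┃-la                  
ss processes data streams░┃--r--  1 user group  
le implements cached resu░┃--r--  1 user group  
                         ░┃-xr-x  1 user group  
                         ░┃--r--  1 user group  
tecture implements queue ░┃--r--  1 user group  
━━━━━━━━━━━━━━┓data strea░┃-xr-x  1 user group  
kboxTree      ┃user sessi░┃--r--  1 user group  
──────────────┨ sessions ░┃━━━━━━━━━━━━━━━━━━━━━
workspace/    ┃ memory al░┃                     
] docs/       ┃memory all░┃                     
[x] static/   ┃user sessi░┃                     
  [x] server.c┃s database░┃                     
  [x] README.m┃oming requ▼┃                     
  [x] handler.┃━━━━━━━━━━━┛                     
  [x] logger.j┃                                 
[x] cache.yaml┃                                 
] utils.go    ┃                                 
] bin/        ┃                                 


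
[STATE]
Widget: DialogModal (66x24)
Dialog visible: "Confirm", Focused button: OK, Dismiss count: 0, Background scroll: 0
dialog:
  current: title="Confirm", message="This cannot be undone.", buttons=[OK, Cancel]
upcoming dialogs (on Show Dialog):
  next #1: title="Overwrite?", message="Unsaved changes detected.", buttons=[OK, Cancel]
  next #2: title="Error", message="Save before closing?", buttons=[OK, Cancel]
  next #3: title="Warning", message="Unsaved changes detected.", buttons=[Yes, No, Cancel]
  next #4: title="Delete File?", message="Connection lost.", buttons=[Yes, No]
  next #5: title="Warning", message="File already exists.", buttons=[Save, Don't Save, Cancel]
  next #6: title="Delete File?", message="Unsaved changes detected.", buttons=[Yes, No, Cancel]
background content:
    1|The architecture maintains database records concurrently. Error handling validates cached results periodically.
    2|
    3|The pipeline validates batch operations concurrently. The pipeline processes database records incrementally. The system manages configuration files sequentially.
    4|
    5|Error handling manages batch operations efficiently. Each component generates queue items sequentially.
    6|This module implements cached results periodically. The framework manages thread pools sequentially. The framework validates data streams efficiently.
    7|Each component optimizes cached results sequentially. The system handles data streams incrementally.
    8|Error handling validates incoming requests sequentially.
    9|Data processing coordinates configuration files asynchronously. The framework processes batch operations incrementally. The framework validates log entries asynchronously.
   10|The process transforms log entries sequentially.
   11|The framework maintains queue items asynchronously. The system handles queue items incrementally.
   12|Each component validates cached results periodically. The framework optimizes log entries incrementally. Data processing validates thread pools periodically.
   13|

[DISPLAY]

The architecture maintains database records concurrently. Error ha
                                                                  
The pipeline validates batch operations concurrently. The pipeline
                                                                  
Error handling manages batch operations efficiently. Each componen
This module implements cached results periodically. The framework 
Each component optimizes cached results sequentially. The system h
Error handling validates incoming requests sequentially.          
Data processing coordinates configuration files asynchronously. Th
The process transfor┌────────────────────────┐y.                  
The framework mainta│        Confirm         │usly. The system han
Each component valid│ This cannot be undone. │ically. The framewor
                    │     [OK]  Cancel       │                    
                    └────────────────────────┘                    
                                                                  
                                                                  
                                                                  
                                                                  
                                                                  
                                                                  
                                                                  
                                                                  
                                                                  
                                                                  


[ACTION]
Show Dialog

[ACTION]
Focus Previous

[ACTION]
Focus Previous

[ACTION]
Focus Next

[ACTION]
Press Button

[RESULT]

The architecture maintains database records concurrently. Error ha
                                                                  
The pipeline validates batch operations concurrently. The pipeline
                                                                  
Error handling manages batch operations efficiently. Each componen
This module implements cached results periodically. The framework 
Each component optimizes cached results sequentially. The system h
Error handling validates incoming requests sequentially.          
Data processing coordinates configuration files asynchronously. Th
The process transforms log entries sequentially.                  
The framework maintains queue items asynchronously. The system han
Each component validates cached results periodically. The framewor
                                                                  
                                                                  
                                                                  
                                                                  
                                                                  
                                                                  
                                                                  
                                                                  
                                                                  
                                                                  
                                                                  
                                                                  


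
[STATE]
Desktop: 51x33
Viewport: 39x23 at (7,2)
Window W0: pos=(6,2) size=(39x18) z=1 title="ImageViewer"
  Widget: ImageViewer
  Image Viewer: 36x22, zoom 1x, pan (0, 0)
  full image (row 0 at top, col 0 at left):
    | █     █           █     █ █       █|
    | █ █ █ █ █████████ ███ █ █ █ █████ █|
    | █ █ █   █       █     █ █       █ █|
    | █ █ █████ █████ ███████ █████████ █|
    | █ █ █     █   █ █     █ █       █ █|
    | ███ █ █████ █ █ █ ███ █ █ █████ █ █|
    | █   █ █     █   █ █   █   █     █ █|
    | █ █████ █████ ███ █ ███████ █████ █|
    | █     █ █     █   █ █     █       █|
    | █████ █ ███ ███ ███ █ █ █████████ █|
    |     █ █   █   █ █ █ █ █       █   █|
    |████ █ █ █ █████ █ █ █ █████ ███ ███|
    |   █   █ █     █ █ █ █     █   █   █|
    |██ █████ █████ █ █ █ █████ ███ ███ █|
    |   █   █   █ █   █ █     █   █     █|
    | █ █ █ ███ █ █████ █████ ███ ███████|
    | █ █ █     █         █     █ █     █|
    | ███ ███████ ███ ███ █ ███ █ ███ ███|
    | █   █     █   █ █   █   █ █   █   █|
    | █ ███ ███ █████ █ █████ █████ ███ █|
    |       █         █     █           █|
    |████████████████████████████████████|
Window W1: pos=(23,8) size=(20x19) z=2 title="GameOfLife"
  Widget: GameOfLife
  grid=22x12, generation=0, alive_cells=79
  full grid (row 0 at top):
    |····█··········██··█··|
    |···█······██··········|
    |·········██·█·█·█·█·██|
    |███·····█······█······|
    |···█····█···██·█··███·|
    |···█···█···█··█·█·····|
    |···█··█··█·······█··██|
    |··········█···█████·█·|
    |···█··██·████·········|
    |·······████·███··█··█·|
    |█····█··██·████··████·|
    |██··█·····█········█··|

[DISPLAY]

━━━━━━━━━━━━━━━━━━━━━━━━━━━━━━━━━━━━━┓ 
 ImageViewer                         ┃ 
─────────────────────────────────────┨ 
 █     █           █     █ █       █ ┃ 
 █ █ █ █ █████████ ███ █ █ █ █████ █ ┃ 
 █ █ █   █       █     █ █       █ █ ┃ 
 █ █ █████ █████┏━━━━━━━━━━━━━━━━━━┓ ┃ 
 █ █ █     █   █┃ GameOfLife       ┃ ┃ 
 ███ █ █████ █ █┠──────────────────┨ ┃ 
 █   █ █     █  ┃Gen: 0            ┃ ┃ 
 █ █████ █████ █┃··█··········██··█┃ ┃ 
 █     █ █     █┃·█······██········┃ ┃ 
 █████ █ ███ ███┃·······██·█·█·█·█·┃ ┃ 
     █ █   █   █┃█·····█······█····┃ ┃ 
████ █ █ █ █████┃·█····█···██·█··██┃ ┃ 
   █   █ █     █┃·█···█···█··█·█···┃ ┃ 
██ █████ █████ █┃·█··█··█·······█··┃ ┃ 
━━━━━━━━━━━━━━━━┃········█···█████·┃━┛ 
                ┃·█··██·████·······┃   
                ┃·····████·███··█··┃   
                ┃···█··██·████··███┃   
                ┃··█·····█········█┃   
                ┃                  ┃   


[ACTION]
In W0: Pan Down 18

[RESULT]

━━━━━━━━━━━━━━━━━━━━━━━━━━━━━━━━━━━━━┓ 
 ImageViewer                         ┃ 
─────────────────────────────────────┨ 
 █   █     █   █ █   █   █ █   █   █ ┃ 
 █ ███ ███ █████ █ █████ █████ ███ █ ┃ 
       █         █     █           █ ┃ 
████████████████┏━━━━━━━━━━━━━━━━━━┓ ┃ 
                ┃ GameOfLife       ┃ ┃ 
                ┠──────────────────┨ ┃ 
                ┃Gen: 0            ┃ ┃ 
                ┃··█··········██··█┃ ┃ 
                ┃·█······██········┃ ┃ 
                ┃·······██·█·█·█·█·┃ ┃ 
                ┃█·····█······█····┃ ┃ 
                ┃·█····█···██·█··██┃ ┃ 
                ┃·█···█···█··█·█···┃ ┃ 
                ┃·█··█··█·······█··┃ ┃ 
━━━━━━━━━━━━━━━━┃········█···█████·┃━┛ 
                ┃·█··██·████·······┃   
                ┃·····████·███··█··┃   
                ┃···█··██·████··███┃   
                ┃··█·····█········█┃   
                ┃                  ┃   


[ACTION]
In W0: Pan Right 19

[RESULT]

━━━━━━━━━━━━━━━━━━━━━━━━━━━━━━━━━━━━━┓ 
 ImageViewer                         ┃ 
─────────────────────────────────────┨ 
  █   █ █   █   █                    ┃ 
█████ █████ ███ █                    ┃ 
    █           █                    ┃ 
████████████████┏━━━━━━━━━━━━━━━━━━┓ ┃ 
                ┃ GameOfLife       ┃ ┃ 
                ┠──────────────────┨ ┃ 
                ┃Gen: 0            ┃ ┃ 
                ┃··█··········██··█┃ ┃ 
                ┃·█······██········┃ ┃ 
                ┃·······██·█·█·█·█·┃ ┃ 
                ┃█·····█······█····┃ ┃ 
                ┃·█····█···██·█··██┃ ┃ 
                ┃·█···█···█··█·█···┃ ┃ 
                ┃·█··█··█·······█··┃ ┃ 
━━━━━━━━━━━━━━━━┃········█···█████·┃━┛ 
                ┃·█··██·████·······┃   
                ┃·····████·███··█··┃   
                ┃···█··██·████··███┃   
                ┃··█·····█········█┃   
                ┃                  ┃   


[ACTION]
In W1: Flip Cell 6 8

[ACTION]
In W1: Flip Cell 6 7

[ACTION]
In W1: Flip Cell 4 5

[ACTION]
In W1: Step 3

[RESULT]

━━━━━━━━━━━━━━━━━━━━━━━━━━━━━━━━━━━━━┓ 
 ImageViewer                         ┃ 
─────────────────────────────────────┨ 
  █   █ █   █   █                    ┃ 
█████ █████ ███ █                    ┃ 
    █           █                    ┃ 
████████████████┏━━━━━━━━━━━━━━━━━━┓ ┃ 
                ┃ GameOfLife       ┃ ┃ 
                ┠──────────────────┨ ┃ 
                ┃Gen: 3            ┃ ┃ 
                ┃········█·········┃ ┃ 
                ┃·······███········┃ ┃ 
                ┃·····██····█··████┃ ┃ 
                ┃█·······████····█·┃ ┃ 
                ┃█·███······█····██┃ ┃ 
                ┃█████····█········┃ ┃ 
                ┃·█···██···········┃ ┃ 
━━━━━━━━━━━━━━━━┃·······██····██···┃━┛ 
                ┃············██····┃   
                ┃·········████····█┃   
                ┃········█···█···█·┃   
                ┃········█··█·····█┃   
                ┃                  ┃   


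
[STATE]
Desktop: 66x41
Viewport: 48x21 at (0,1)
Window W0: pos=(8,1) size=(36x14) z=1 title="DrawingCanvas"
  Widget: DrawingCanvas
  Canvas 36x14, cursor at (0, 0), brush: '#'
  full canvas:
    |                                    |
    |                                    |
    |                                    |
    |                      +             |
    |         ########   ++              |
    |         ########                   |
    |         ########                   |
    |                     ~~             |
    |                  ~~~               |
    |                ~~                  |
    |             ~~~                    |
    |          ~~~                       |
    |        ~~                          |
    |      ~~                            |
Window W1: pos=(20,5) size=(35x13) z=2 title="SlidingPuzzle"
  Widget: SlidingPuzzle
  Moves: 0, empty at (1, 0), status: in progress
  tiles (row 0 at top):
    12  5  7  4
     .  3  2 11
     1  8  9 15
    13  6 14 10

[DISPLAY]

        ┏━━━━━━━━━━━━━━━━━━━━━━━━━━━━━━━━━━┓    
        ┃ DrawingCanvas                    ┃    
        ┠──────────────────────────────────┨    
        ┃+                                 ┃    
        ┃           ┏━━━━━━━━━━━━━━━━━━━━━━━━━━━
        ┃           ┃ SlidingPuzzle             
        ┃           ┠───────────────────────────
        ┃         ##┃┌────┬────┬────┬────┐      
        ┃         ##┃│ 12 │  5 │  7 │  4 │      
        ┃         ##┃├────┼────┼────┼────┤      
        ┃           ┃│    │  3 │  2 │ 11 │      
        ┃           ┃├────┼────┼────┼────┤      
        ┃           ┃│  1 │  8 │  9 │ 15 │      
        ┗━━━━━━━━━━━┃├────┼────┼────┼────┤      
                    ┃│ 13 │  6 │ 14 │ 10 │      
                    ┃└────┴────┴────┴────┘      
                    ┗━━━━━━━━━━━━━━━━━━━━━━━━━━━
                                                
                                                
                                                
                                                


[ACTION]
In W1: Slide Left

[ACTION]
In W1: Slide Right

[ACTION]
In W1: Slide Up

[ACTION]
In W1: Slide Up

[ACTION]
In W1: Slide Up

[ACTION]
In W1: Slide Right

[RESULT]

        ┏━━━━━━━━━━━━━━━━━━━━━━━━━━━━━━━━━━┓    
        ┃ DrawingCanvas                    ┃    
        ┠──────────────────────────────────┨    
        ┃+                                 ┃    
        ┃           ┏━━━━━━━━━━━━━━━━━━━━━━━━━━━
        ┃           ┃ SlidingPuzzle             
        ┃           ┠───────────────────────────
        ┃         ##┃┌────┬────┬────┬────┐      
        ┃         ##┃│ 12 │  5 │  7 │  4 │      
        ┃         ##┃├────┼────┼────┼────┤      
        ┃           ┃│  1 │  3 │  2 │ 11 │      
        ┃           ┃├────┼────┼────┼────┤      
        ┃           ┃│ 13 │  8 │  9 │ 15 │      
        ┗━━━━━━━━━━━┃├────┼────┼────┼────┤      
                    ┃│    │  6 │ 14 │ 10 │      
                    ┃└────┴────┴────┴────┘      
                    ┗━━━━━━━━━━━━━━━━━━━━━━━━━━━
                                                
                                                
                                                
                                                


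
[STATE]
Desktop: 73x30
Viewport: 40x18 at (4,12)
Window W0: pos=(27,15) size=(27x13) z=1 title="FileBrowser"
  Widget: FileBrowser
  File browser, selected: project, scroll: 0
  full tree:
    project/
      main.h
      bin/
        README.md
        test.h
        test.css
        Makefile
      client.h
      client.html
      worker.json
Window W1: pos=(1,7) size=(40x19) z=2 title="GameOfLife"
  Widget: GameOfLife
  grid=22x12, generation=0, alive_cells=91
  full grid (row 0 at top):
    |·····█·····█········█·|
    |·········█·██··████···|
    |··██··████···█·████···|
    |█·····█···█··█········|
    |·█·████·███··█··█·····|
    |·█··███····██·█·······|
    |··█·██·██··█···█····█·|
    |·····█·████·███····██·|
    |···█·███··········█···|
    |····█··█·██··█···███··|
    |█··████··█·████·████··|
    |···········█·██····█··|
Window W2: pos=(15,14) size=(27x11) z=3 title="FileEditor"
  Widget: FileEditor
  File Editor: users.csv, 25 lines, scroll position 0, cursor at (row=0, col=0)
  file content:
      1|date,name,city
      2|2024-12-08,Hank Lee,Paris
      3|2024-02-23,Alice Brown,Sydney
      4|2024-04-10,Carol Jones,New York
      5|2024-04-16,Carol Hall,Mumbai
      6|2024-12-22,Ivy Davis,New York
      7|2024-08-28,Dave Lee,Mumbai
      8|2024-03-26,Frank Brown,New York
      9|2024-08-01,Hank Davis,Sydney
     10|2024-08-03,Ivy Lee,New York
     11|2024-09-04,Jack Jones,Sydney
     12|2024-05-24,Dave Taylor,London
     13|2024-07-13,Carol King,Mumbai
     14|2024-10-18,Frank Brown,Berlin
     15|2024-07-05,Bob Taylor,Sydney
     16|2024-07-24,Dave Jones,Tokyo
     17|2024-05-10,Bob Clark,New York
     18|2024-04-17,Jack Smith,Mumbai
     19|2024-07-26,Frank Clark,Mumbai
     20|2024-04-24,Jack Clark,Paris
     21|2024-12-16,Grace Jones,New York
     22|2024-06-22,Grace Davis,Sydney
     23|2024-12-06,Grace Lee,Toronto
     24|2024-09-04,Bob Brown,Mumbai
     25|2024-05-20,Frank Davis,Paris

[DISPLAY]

·······█·██··████···                ┃   
██··████···█·████···                ┃   
····█···█··┏━━━━━━━━━━━━━━━━━━━━━━━━━┓  
·████·███··┃ FileEditor              ┃━━
··███····██┠─────────────────────────┨  
█·██·██··█·┃█ate,name,city          ▲┃──
···█·████·█┃2024-12-08,Hank Lee,Pari█┃  
·█·███·····┃2024-02-23,Alice Brown,S░┃  
··█··█·██··┃2024-04-10,Carol Jones,N░┃  
·████··█·██┃2024-04-16,Carol Hall,Mu░┃  
·········█·┃2024-12-22,Ivy Davis,New░┃l 
           ┃2024-08-28,Dave Lee,Mumb▼┃n 
           ┗━━━━━━━━━━━━━━━━━━━━━━━━━┛  
━━━━━━━━━━━━━━━━━━━━━━━━━━━━━━━━━━━━┛   
                       ┃                
                       ┗━━━━━━━━━━━━━━━━
                                        
                                        


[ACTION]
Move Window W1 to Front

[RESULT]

·······█·██··████···                ┃   
██··████···█·████···                ┃   
····█···█··█········                ┃┓  
·████·███··█··█·····                ┃┃━━
··███····██·█·······                ┃┨  
█·██·██··█···█····█·                ┃┃──
···█·████·███····██·                ┃┃  
·█·███··········█···                ┃┃  
··█··█·██··█···███··                ┃┃  
·████··█·████·████··                ┃┃  
·········█·██····█··                ┃┃l 
                                    ┃┃n 
                                    ┃┛  
━━━━━━━━━━━━━━━━━━━━━━━━━━━━━━━━━━━━┛   
                       ┃                
                       ┗━━━━━━━━━━━━━━━━
                                        
                                        


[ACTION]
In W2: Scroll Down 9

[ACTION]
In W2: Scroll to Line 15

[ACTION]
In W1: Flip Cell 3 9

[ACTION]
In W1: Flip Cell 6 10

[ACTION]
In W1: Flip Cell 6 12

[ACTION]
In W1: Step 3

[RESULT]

····█·█·█·██········                ┃   
·······█······████··                ┃   
····███··█···██·····                ┃┓  
█···········█·······                ┃┃━━
█···········█·······                ┃┨  
██·········█·██··██·                ┃┃──
············██··█··█                ┃┃  
······█·······█████·                ┃┃  
····██·█···██·███···                ┃┃  
····█·····██···█····                ┃┃  
····█·███···█·······                ┃┃l 
                                    ┃┃n 
                                    ┃┛  
━━━━━━━━━━━━━━━━━━━━━━━━━━━━━━━━━━━━┛   
                       ┃                
                       ┗━━━━━━━━━━━━━━━━
                                        
                                        
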